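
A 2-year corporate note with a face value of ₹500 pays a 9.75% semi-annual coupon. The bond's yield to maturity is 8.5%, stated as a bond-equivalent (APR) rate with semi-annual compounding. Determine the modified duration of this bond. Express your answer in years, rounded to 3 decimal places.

Periodic yield y = 0.0425. First find Macaulay duration:
  t   CF        PV=CF/(1+0.0425)^t    t·PV
  1       24.375        23.3813        23.3813
  2       24.375        22.4281        44.8562
  3       24.375        21.5138        64.5413
  4      524.375       443.9537     1,775.8150
  Σ                    511.2769     1,908.5938
P = 511.2769; Macaulay duration = 1,908.5938 / 511.2769 = 3.73299 half-year periods = 1.86650 years.
Modified duration = D_Mac / (1 + y) = 1.86650 / 1.0425 = 1.79040 years.

1.790 years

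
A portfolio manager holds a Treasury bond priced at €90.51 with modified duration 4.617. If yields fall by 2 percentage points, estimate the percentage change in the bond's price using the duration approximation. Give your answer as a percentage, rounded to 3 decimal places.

Duration approximation: ΔP/P ≈ -D_mod · Δy = -4.617 × (-0.02) = +0.092340.
As a percentage: +9.2340%.

+9.234%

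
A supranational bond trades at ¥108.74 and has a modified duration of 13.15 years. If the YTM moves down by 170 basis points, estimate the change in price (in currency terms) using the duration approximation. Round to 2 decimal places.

+¥24.31

Duration approximation: ΔP/P ≈ -D_mod · Δy = -13.15 × (-0.017) = +0.223550.
ΔP ≈ 108.74 × (+0.223550) = +24.308827.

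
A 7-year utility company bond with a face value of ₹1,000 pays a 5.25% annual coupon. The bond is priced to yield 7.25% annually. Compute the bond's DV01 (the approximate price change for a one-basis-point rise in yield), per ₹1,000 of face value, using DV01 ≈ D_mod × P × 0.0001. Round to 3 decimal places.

Periodic yield y = 0.0725.
  t   CF        PV=CF/(1+0.0725)^t    t·PV
  1        52.50        48.9510        48.9510
  2        52.50        45.6420        91.2840
  3        52.50        42.5566       127.6699
  4        52.50        39.6799       158.7194
  5        52.50        36.9975       184.9877
  6        52.50        34.4965       206.9792
  7     1,052.50       644.8237     4,513.7660
  Σ                    893.1473     5,332.3573
P = 893.1473; D_Mac = 5.97030 yrs; D_mod = 5.56671 yrs.
DV01 ≈ 5.56671 × 893.1473 × 0.0001 = 0.497189.

₹0.497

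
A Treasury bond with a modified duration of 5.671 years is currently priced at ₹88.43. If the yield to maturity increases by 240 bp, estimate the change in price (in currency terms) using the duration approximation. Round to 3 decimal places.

Duration approximation: ΔP/P ≈ -D_mod · Δy = -5.671 × (+0.024) = -0.136104.
ΔP ≈ 88.43 × (-0.136104) = -12.03567672.

-₹12.036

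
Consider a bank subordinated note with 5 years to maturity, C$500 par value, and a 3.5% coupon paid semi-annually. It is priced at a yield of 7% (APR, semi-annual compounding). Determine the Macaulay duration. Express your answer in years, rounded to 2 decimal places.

Periodic yield y = 0.035. Discount each cash flow and weight by its period:
  t   CF        PV=CF/(1+0.035)^t    t·PV
  1         8.75         8.4541         8.4541
  2         8.75         8.1682        16.3364
  3         8.75         7.8920        23.6760
  4         8.75         7.6251        30.5005
  5         8.75         7.3673        36.8363
  6         8.75         7.1181        42.7088
  7         8.75         6.8774        48.1419
  8         8.75         6.6449        53.1588
  9         8.75         6.4201        57.7813
  10      508.75       360.6624     3,606.6245
  Σ                    427.2297     3,924.2187
Price P = Σ PV = 427.2297.
Macaulay duration = Σ(t·PV) / P = 3,924.2187 / 427.2297 = 9.18527 half-year periods.
In years: 9.18527 / 2 = 4.59263 years.

4.59 years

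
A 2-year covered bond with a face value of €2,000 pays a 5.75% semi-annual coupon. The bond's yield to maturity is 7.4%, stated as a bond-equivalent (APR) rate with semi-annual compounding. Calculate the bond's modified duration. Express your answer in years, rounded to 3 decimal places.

Periodic yield y = 0.037. First find Macaulay duration:
  t   CF        PV=CF/(1+0.037)^t    t·PV
  1        57.50        55.4484        55.4484
  2        57.50        53.4700       106.9400
  3        57.50        51.5622       154.6866
  4     2,057.50     1,779.2002     7,116.8008
  Σ                  1,939.6808     7,433.8759
P = 1,939.6808; Macaulay duration = 7,433.8759 / 1,939.6808 = 3.83253 half-year periods = 1.91626 years.
Modified duration = D_Mac / (1 + y) = 1.91626 / 1.037 = 1.84789 years.

1.848 years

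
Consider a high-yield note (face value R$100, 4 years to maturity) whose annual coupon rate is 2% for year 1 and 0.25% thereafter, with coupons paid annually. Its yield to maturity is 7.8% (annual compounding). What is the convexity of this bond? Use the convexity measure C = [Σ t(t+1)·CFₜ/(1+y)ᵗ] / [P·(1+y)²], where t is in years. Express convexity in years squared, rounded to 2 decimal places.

With y = 0.078:
  t   CF        PV=CF/(1+0.078)^t    t·PV        t(t+1)·PV
  1         2.00         1.8553         1.8553           3.7106
  2         0.25         0.2151         0.4303           1.2908
  3         0.25         0.1996         0.5987           2.3948
  4       100.25        74.2351       296.9404       1,484.7021
  Σ                     76.5051       299.8247       1,492.0983
P = 76.5051.
Convexity = Σ t(t+1)·PV / [P·(1+y)²] = 1,492.0983 / (76.5051 × 1.162084) = 16.78300.

16.78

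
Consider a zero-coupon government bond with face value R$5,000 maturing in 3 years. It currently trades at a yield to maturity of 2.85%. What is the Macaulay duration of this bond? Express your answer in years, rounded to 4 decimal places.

A zero-coupon bond has a single cash flow at maturity, so its Macaulay duration equals its maturity: 3 years.

3.0000 years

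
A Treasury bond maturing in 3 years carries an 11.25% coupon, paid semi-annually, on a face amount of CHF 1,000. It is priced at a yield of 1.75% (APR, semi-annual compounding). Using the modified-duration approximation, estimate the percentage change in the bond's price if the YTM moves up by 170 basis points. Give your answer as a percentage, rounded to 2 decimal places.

-4.51%

Periodic yield y = 0.00875. Modified duration first:
  t   CF        PV=CF/(1+0.00875)^t    t·PV
  1        56.25        55.7621        55.7621
  2        56.25        55.2784       110.5568
  3        56.25        54.7989       164.3967
  4        56.25        54.3236       217.2943
  5        56.25        53.8524       269.2618
  6     1,056.25     1,002.4563     6,014.7376
  Σ                  1,276.4716     6,832.0093
P = 1,276.4716; D_Mac = 5.35226 half-year periods = 2.67613 yrs; D_mod = 2.67613/(1+0.00875) = 2.65292 yrs.
ΔP/P ≈ -D_mod · Δy = -2.65292 × (+0.017) = -0.045100 = -4.5100%.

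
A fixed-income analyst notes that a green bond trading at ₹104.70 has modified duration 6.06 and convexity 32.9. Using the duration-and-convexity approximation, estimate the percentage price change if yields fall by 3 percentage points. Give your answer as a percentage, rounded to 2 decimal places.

Duration effect: -D_mod·Δy = -6.06 × (-0.03) = +0.181800
Convexity effect: ½·C·(Δy)² = 0.5 × 32.9 × (-0.03)² = +0.0148050
ΔP/P ≈ +0.181800 + 0.0148050 = +0.196605
= +19.6605%.

+19.66%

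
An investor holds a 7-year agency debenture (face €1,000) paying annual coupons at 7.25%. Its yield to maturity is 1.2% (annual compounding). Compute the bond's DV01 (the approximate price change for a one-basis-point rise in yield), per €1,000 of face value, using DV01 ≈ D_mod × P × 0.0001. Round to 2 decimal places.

Periodic yield y = 0.012.
  t   CF        PV=CF/(1+0.012)^t    t·PV
  1        72.50        71.6403        71.6403
  2        72.50        70.7908       141.5817
  3        72.50        69.9514       209.8542
  4        72.50        69.1219       276.4878
  5        72.50        68.3023       341.5116
  6        72.50        67.4924       404.9545
  7     1,072.50       986.5832     6,906.0824
  Σ                  1,403.8824     8,352.1124
P = 1,403.8824; D_Mac = 5.94930 yrs; D_mod = 5.87875 yrs.
DV01 ≈ 5.87875 × 1,403.8824 × 0.0001 = 0.825308.

€0.83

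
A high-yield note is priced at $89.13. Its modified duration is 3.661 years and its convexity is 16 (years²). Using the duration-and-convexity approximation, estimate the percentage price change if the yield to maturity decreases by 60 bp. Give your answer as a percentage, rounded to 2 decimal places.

Duration effect: -D_mod·Δy = -3.661 × (-0.006) = +0.021966
Convexity effect: ½·C·(Δy)² = 0.5 × 16 × (-0.006)² = +0.0002880
ΔP/P ≈ +0.021966 + 0.0002880 = +0.022254
= +2.2254%.

+2.23%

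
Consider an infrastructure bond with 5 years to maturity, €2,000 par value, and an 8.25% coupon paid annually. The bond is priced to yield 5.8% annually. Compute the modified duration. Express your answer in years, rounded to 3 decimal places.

Periodic yield y = 0.058. First find Macaulay duration:
  t   CF        PV=CF/(1+0.058)^t    t·PV
  1       165.00       155.9546       155.9546
  2       165.00       147.4051       294.8103
  3       165.00       139.3243       417.9730
  4       165.00       131.6865       526.7460
  5     2,165.00     1,633.1631     8,165.8156
  Σ                  2,207.5337     9,561.2995
P = 2,207.5337; Macaulay duration = 9,561.2995 / 2,207.5337 = 4.33121 years.
Modified duration = D_Mac / (1 + y) = 4.33121 / 1.058 = 4.09377 years.

4.094 years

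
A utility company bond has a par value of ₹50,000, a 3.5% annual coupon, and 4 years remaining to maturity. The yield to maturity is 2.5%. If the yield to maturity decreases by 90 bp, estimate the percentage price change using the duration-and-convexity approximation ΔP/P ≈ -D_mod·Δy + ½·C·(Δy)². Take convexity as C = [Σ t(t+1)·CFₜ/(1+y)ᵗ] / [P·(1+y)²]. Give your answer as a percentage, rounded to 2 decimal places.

+3.41%

With y = 0.025:
  t   CF        PV=CF/(1+0.025)^t    t·PV        t(t+1)·PV
  1     1,750.00     1,707.3171     1,707.3171       3,414.6341
  2     1,750.00     1,665.6752     3,331.3504       9,994.0512
  3     1,750.00     1,625.0490     4,875.1469      19,500.5876
  4    51,750.00    46,882.9459   187,531.7835     937,658.9174
  Σ                 51,880.9871   197,445.5978     970,568.1903
P = 51,880.9871; D_Mac = 3.80574 yrs; D_mod = 3.71292 yrs; C = 17.80615.
Duration effect: -3.71292 × (-0.009) = +0.033416
Convexity effect: 0.5 × 17.80615 × (-0.009)² = +0.0007211
ΔP/P ≈ +0.033416 + 0.0007211 = +0.034137 = +3.4137%.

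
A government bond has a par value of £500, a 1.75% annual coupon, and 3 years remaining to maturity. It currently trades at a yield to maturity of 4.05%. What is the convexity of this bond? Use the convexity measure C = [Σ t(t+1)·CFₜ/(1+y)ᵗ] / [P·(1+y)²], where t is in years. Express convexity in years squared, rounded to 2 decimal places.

With y = 0.0405:
  t   CF        PV=CF/(1+0.0405)^t    t·PV        t(t+1)·PV
  1         8.75         8.4094         8.4094          16.8188
  2         8.75         8.0821        16.1642          48.4926
  3       508.75       451.6252     1,354.8756       5,419.5024
  Σ                    468.1167     1,379.4492       5,484.8138
P = 468.1167.
Convexity = Σ t(t+1)·PV / [P·(1+y)²] = 5,484.8138 / (468.1167 × 1.082640) = 10.82240.

10.82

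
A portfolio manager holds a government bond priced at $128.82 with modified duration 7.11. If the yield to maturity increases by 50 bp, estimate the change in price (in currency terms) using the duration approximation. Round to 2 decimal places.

-$4.58

Duration approximation: ΔP/P ≈ -D_mod · Δy = -7.11 × (+0.005) = -0.035550.
ΔP ≈ 128.82 × (-0.035550) = -4.579551.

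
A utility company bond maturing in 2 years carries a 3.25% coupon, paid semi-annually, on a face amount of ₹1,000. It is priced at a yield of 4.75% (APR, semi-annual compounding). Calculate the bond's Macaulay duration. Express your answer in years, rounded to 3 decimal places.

Periodic yield y = 0.02375. Discount each cash flow and weight by its period:
  t   CF        PV=CF/(1+0.02375)^t    t·PV
  1        16.25        15.8730        15.8730
  2        16.25        15.5048        31.0096
  3        16.25        15.1451        45.4352
  4     1,016.25       925.1772     3,700.7086
  Σ                    971.7000     3,793.0264
Price P = Σ PV = 971.7000.
Macaulay duration = Σ(t·PV) / P = 3,793.0264 / 971.7000 = 3.90350 half-year periods.
In years: 3.90350 / 2 = 1.95175 years.

1.952 years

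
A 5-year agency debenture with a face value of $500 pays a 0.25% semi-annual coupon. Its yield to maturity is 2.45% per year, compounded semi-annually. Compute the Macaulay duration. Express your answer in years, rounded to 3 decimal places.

Periodic yield y = 0.01225. Discount each cash flow and weight by its period:
  t   CF        PV=CF/(1+0.01225)^t    t·PV
  1        0.625         0.6174         0.6174
  2        0.625         0.6100         1.2199
  3        0.625         0.6026         1.8077
  4        0.625         0.5953         2.3812
  5        0.625         0.5881         2.9404
  6        0.625         0.5810         3.4858
  7        0.625         0.5739         4.0176
  8        0.625         0.5670         4.5359
  9        0.625         0.5601         5.0412
  10     500.625       443.2356     4,432.3564
  Σ                    448.5310     4,458.4037
Price P = Σ PV = 448.5310.
Macaulay duration = Σ(t·PV) / P = 4,458.4037 / 448.5310 = 9.94001 half-year periods.
In years: 9.94001 / 2 = 4.97001 years.

4.970 years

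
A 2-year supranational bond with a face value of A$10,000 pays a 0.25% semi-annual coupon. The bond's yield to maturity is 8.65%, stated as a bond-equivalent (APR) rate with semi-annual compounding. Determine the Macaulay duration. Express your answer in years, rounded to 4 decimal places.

Periodic yield y = 0.04325. Discount each cash flow and weight by its period:
  t   CF        PV=CF/(1+0.04325)^t    t·PV
  1        12.50        11.9818        11.9818
  2        12.50        11.4851        22.9701
  3        12.50        11.0089        33.0268
  4    10,012.50     8,452.5735    33,810.2940
  Σ                  8,487.0493    33,878.2726
Price P = Σ PV = 8,487.0493.
Macaulay duration = Σ(t·PV) / P = 33,878.2726 / 8,487.0493 = 3.99176 half-year periods.
In years: 3.99176 / 2 = 1.99588 years.

1.9959 years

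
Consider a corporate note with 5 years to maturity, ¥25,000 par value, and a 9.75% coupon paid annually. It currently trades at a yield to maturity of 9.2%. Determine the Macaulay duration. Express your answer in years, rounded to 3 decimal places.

4.196 years

Periodic yield y = 0.092. Discount each cash flow and weight by its year:
  t   CF        PV=CF/(1+0.092)^t    t·PV
  1     2,437.50     2,232.1429     2,232.1429
  2     2,437.50     2,044.0869     4,088.1737
  3     2,437.50     1,871.8744     5,615.6233
  4     2,437.50     1,714.1707     6,856.6829
  5    27,437.50    17,669.7883    88,348.9414
  Σ                 25,532.0631   107,141.5641
Price P = Σ PV = 25,532.0631.
Macaulay duration = Σ(t·PV) / P = 107,141.5641 / 25,532.0631 = 4.19635 years.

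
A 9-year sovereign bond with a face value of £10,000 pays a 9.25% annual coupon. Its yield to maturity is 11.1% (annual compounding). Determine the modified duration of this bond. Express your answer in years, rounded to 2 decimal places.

5.70 years

Periodic yield y = 0.111. First find Macaulay duration:
  t   CF        PV=CF/(1+0.111)^t    t·PV
  1       925.00       832.5833       832.5833
  2       925.00       749.3999     1,498.7997
  3       925.00       674.5273     2,023.5820
  4       925.00       607.1353     2,428.5413
  5       925.00       546.4764     2,732.3822
  6       925.00       491.8780     2,951.2679
  7       925.00       442.7345     3,099.1412
  8       925.00       398.5009     3,188.0069
  9    10,925.00     4,236.3801    38,127.4205
  Σ                  8,979.6156    56,881.7249
P = 8,979.6156; Macaulay duration = 56,881.7249 / 8,979.6156 = 6.33454 years.
Modified duration = D_Mac / (1 + y) = 6.33454 / 1.111 = 5.70166 years.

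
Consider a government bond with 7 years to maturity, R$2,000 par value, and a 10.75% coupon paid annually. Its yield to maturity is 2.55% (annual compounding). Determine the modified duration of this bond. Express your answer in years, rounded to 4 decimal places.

5.4705 years

Periodic yield y = 0.0255. First find Macaulay duration:
  t   CF        PV=CF/(1+0.0255)^t    t·PV
  1       215.00       209.6538       209.6538
  2       215.00       204.4406       408.8812
  3       215.00       199.3570       598.0710
  4       215.00       194.3998       777.5992
  5       215.00       189.5659       947.8293
  6       215.00       184.8521     1,109.1128
  7     2,215.00     1,857.0521    12,999.3644
  Σ                  3,039.3213    17,050.5117
P = 3,039.3213; Macaulay duration = 17,050.5117 / 3,039.3213 = 5.60997 years.
Modified duration = D_Mac / (1 + y) = 5.60997 / 1.0255 = 5.47048 years.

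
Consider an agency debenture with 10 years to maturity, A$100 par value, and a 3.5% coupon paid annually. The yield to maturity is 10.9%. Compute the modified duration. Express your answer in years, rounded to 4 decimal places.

Periodic yield y = 0.109. First find Macaulay duration:
  t   CF        PV=CF/(1+0.109)^t    t·PV
  1         3.50         3.1560         3.1560
  2         3.50         2.8458         5.6916
  3         3.50         2.5661         7.6983
  4         3.50         2.3139         9.2555
  5         3.50         2.0865        10.4323
  6         3.50         1.8814        11.2883
  7         3.50         1.6965        11.8753
  8         3.50         1.5297        12.2379
  9         3.50         1.3794        12.4144
  10      103.50        36.7811       367.8111
  Σ                     56.2363       451.8608
P = 56.2363; Macaulay duration = 451.8608 / 56.2363 = 8.03503 years.
Modified duration = D_Mac / (1 + y) = 8.03503 / 1.109 = 7.24530 years.

7.2453 years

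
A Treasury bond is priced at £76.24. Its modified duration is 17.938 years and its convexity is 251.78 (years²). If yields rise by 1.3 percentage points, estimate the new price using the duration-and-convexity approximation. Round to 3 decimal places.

£60.083

Duration effect: -D_mod·Δy = -17.938 × (+0.013) = -0.233194
Convexity effect: ½·C·(Δy)² = 0.5 × 251.78 × (0.013)² = +0.02127541
ΔP/P ≈ -0.233194 + 0.02127541 = -0.21191859
New price ≈ 76.24 × (1 - 0.21191859) = 60.0833266984.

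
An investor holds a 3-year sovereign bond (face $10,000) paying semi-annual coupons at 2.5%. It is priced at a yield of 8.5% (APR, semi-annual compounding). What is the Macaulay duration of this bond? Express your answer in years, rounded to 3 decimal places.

2.899 years

Periodic yield y = 0.0425. Discount each cash flow and weight by its period:
  t   CF        PV=CF/(1+0.0425)^t    t·PV
  1       125.00       119.9041       119.9041
  2       125.00       115.0159       230.0318
  3       125.00       110.3270       330.9810
  4       125.00       105.8293       423.3170
  5       125.00       101.5149       507.5744
  6    10,125.00     7,887.4869    47,324.9213
  Σ                  8,440.0780    48,936.7296
Price P = Σ PV = 8,440.0780.
Macaulay duration = Σ(t·PV) / P = 48,936.7296 / 8,440.0780 = 5.79814 half-year periods.
In years: 5.79814 / 2 = 2.89907 years.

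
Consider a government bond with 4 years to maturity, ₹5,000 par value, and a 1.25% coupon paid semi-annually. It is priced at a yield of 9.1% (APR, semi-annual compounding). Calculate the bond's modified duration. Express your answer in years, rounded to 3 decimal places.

Periodic yield y = 0.0455. First find Macaulay duration:
  t   CF        PV=CF/(1+0.0455)^t    t·PV
  1        31.25        29.8900        29.8900
  2        31.25        28.5892        57.1784
  3        31.25        27.3450        82.0350
  4        31.25        26.1549       104.6198
  5        31.25        25.0167       125.0834
  6        31.25        23.9280       143.5678
  7        31.25        22.8866       160.2064
  8     5,031.25     3,524.3871    28,195.0966
  Σ                  3,708.1975    28,897.6775
P = 3,708.1975; Macaulay duration = 28,897.6775 / 3,708.1975 = 7.79292 half-year periods = 3.89646 years.
Modified duration = D_Mac / (1 + y) = 3.89646 / 1.0455 = 3.72689 years.

3.727 years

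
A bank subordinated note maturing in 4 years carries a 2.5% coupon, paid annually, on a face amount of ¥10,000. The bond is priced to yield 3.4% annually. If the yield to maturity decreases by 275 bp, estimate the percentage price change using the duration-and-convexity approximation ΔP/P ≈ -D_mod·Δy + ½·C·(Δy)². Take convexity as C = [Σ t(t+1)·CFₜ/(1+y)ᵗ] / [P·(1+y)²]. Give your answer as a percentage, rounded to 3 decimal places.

With y = 0.034:
  t   CF        PV=CF/(1+0.034)^t    t·PV        t(t+1)·PV
  1       250.00       241.7795       241.7795         483.5590
  2       250.00       233.8293       467.6586       1,402.9758
  3       250.00       226.1405       678.4216       2,713.6863
  4    10,250.00     8,966.8873    35,867.5491     179,337.7456
  Σ                  9,668.6366    37,255.4088     183,937.9667
P = 9,668.6366; D_Mac = 3.85322 yrs; D_mod = 3.72652 yrs; C = 17.79365.
Duration effect: -3.72652 × (-0.0275) = +0.102479
Convexity effect: 0.5 × 17.79365 × (-0.0275)² = +0.0067282
ΔP/P ≈ +0.102479 + 0.0067282 = +0.109208 = +10.9208%.

+10.921%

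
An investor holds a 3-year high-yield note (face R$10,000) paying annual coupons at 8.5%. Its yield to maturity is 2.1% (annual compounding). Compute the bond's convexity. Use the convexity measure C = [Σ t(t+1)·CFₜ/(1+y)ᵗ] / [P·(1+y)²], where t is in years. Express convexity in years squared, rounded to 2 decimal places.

With y = 0.021:
  t   CF        PV=CF/(1+0.021)^t    t·PV        t(t+1)·PV
  1       850.00       832.5171       832.5171       1,665.0343
  2       850.00       815.3939     1,630.7877       4,892.3632
  3    10,850.00    10,194.1850    30,582.5551     122,330.2203
  Σ                 11,842.0960    33,045.8600     128,887.6178
P = 11,842.0960.
Convexity = Σ t(t+1)·PV / [P·(1+y)²] = 128,887.6178 / (11,842.0960 × 1.042441) = 10.44074.

10.44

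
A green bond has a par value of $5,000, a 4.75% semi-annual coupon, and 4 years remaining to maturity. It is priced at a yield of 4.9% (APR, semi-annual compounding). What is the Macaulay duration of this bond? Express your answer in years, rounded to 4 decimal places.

Periodic yield y = 0.0245. Discount each cash flow and weight by its period:
  t   CF        PV=CF/(1+0.0245)^t    t·PV
  1       118.75       115.9102       115.9102
  2       118.75       113.1383       226.2766
  3       118.75       110.4327       331.2981
  4       118.75       107.7918       431.1672
  5       118.75       105.2141       526.0703
  6       118.75       102.6980       616.1878
  7       118.75       100.2420       701.6943
  8     5,118.75     4,217.6275    33,741.0198
  Σ                  4,973.0546    36,689.6243
Price P = Σ PV = 4,973.0546.
Macaulay duration = Σ(t·PV) / P = 36,689.6243 / 4,973.0546 = 7.37768 half-year periods.
In years: 7.37768 / 2 = 3.68884 years.

3.6888 years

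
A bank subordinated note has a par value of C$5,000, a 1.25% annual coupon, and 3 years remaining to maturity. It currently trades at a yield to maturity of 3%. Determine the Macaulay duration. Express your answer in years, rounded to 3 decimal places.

2.962 years

Periodic yield y = 0.03. Discount each cash flow and weight by its year:
  t   CF        PV=CF/(1+0.03)^t    t·PV
  1        62.50        60.6796        60.6796
  2        62.50        58.9122       117.8245
  3     5,062.50     4,632.9047    13,898.7140
  Σ                  4,752.4965    14,077.2181
Price P = Σ PV = 4,752.4965.
Macaulay duration = Σ(t·PV) / P = 14,077.2181 / 4,752.4965 = 2.96207 years.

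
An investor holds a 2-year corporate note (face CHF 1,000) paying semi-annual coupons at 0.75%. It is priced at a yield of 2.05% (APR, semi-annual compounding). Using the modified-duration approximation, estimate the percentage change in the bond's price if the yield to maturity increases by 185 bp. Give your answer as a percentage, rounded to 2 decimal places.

Periodic yield y = 0.01025. Modified duration first:
  t   CF        PV=CF/(1+0.01025)^t    t·PV
  1         3.75         3.7120         3.7120
  2         3.75         3.6743         7.3486
  3         3.75         3.6370        10.9110
  4     1,003.75       963.6296     3,854.5183
  Σ                    974.6528     3,876.4899
P = 974.6528; D_Mac = 3.97730 half-year periods = 1.98865 yrs; D_mod = 1.98865/(1+0.01025) = 1.96847 yrs.
ΔP/P ≈ -D_mod · Δy = -1.96847 × (+0.0185) = -0.036417 = -3.6417%.

-3.64%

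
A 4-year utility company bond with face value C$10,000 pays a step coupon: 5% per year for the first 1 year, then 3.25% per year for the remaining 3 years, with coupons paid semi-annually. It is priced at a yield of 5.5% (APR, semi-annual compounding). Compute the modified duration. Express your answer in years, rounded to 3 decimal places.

Periodic yield y = 0.0275. First find Macaulay duration:
  t   CF        PV=CF/(1+0.0275)^t    t·PV
  1       250.00       243.3090       243.3090
  2       250.00       236.7971       473.5942
  3       162.50       149.7986       449.3959
  4       162.50       145.7894       583.1577
  5       162.50       141.8875       709.4376
  6       162.50       138.0900       828.5403
  7       162.50       134.3942       940.7595
  8    10,162.50     8,179.8608    65,438.8866
  Σ                  9,369.9268    69,667.0807
P = 9,369.9268; Macaulay duration = 69,667.0807 / 9,369.9268 = 7.43518 half-year periods = 3.71759 years.
Modified duration = D_Mac / (1 + y) = 3.71759 / 1.0275 = 3.61809 years.

3.618 years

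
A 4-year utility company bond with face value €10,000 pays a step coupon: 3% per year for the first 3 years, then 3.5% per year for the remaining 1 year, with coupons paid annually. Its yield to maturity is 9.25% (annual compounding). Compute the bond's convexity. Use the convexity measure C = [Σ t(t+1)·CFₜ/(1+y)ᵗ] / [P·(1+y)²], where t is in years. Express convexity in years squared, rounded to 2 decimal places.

15.68

With y = 0.0925:
  t   CF        PV=CF/(1+0.0925)^t    t·PV        t(t+1)·PV
  1       300.00       274.5995       274.5995         549.1991
  2       300.00       251.3497       502.6994       1,508.0982
  3       300.00       230.0684       690.2051       2,760.8205
  4    10,350.00     7,265.3170    29,061.2679     145,306.3397
  Σ                  8,021.3346    30,528.7720     150,124.4574
P = 8,021.3346.
Convexity = Σ t(t+1)·PV / [P·(1+y)²] = 150,124.4574 / (8,021.3346 × 1.193556) = 15.68057.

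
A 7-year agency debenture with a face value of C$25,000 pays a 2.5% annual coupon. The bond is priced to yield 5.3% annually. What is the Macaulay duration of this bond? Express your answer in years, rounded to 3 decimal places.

6.454 years

Periodic yield y = 0.053. Discount each cash flow and weight by its year:
  t   CF        PV=CF/(1+0.053)^t    t·PV
  1       625.00       593.5423       593.5423
  2       625.00       563.6679     1,127.3357
  3       625.00       535.2971     1,605.8913
  4       625.00       508.3543     2,033.4173
  5       625.00       482.7677     2,413.8383
  6       625.00       458.4688     2,750.8128
  7    25,625.00    17,851.1120   124,957.7843
  Σ                 20,993.2101   135,482.6220
Price P = Σ PV = 20,993.2101.
Macaulay duration = Σ(t·PV) / P = 135,482.6220 / 20,993.2101 = 6.45364 years.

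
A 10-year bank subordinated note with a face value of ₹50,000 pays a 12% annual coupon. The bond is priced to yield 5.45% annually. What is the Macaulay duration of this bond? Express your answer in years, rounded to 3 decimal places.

Periodic yield y = 0.0545. Discount each cash flow and weight by its year:
  t   CF        PV=CF/(1+0.0545)^t    t·PV
  1     6,000.00     5,689.9004     5,689.9004
  2     6,000.00     5,395.8278    10,791.6556
  3     6,000.00     5,116.9538    15,350.8615
  4     6,000.00     4,852.4930    19,409.9718
  5     6,000.00     4,601.7003    23,008.5015
  6     6,000.00     4,363.8694    26,183.2165
  7     6,000.00     4,138.3304    28,968.3128
  8     6,000.00     3,924.4480    31,395.5839
  9     6,000.00     3,721.6197    33,494.5774
  10   56,000.00    32,939.8932   329,398.9316
  Σ                 74,745.0360   523,691.5131
Price P = Σ PV = 74,745.0360.
Macaulay duration = Σ(t·PV) / P = 523,691.5131 / 74,745.0360 = 7.00637 years.

7.006 years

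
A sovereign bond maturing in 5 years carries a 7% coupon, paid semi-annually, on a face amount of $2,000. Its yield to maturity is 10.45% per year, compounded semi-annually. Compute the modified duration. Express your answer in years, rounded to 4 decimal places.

4.0321 years

Periodic yield y = 0.05225. First find Macaulay duration:
  t   CF        PV=CF/(1+0.05225)^t    t·PV
  1        70.00        66.5241        66.5241
  2        70.00        63.2208       126.4417
  3        70.00        60.0816       180.2447
  4        70.00        57.0982       228.3927
  5        70.00        54.2629       271.3147
  6        70.00        51.5685       309.4110
  7        70.00        49.0078       343.0548
  8        70.00        46.5743       372.5946
  9        70.00        44.2617       398.3549
  10    2,070.00     1,243.8872    12,438.8721
  Σ                  1,736.4871    14,735.2053
P = 1,736.4871; Macaulay duration = 14,735.2053 / 1,736.4871 = 8.48564 half-year periods = 4.24282 years.
Modified duration = D_Mac / (1 + y) = 4.24282 / 1.05225 = 4.03214 years.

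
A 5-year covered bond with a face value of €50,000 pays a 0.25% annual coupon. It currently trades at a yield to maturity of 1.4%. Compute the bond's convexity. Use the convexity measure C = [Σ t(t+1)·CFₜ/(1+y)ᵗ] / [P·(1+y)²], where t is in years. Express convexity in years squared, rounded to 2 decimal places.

With y = 0.014:
  t   CF        PV=CF/(1+0.014)^t    t·PV        t(t+1)·PV
  1       125.00       123.2742       123.2742         246.5483
  2       125.00       121.5722       243.1443         729.4329
  3       125.00       119.8936       359.6809       1,438.7237
  4       125.00       118.2383       472.9532       2,364.7661
  5    50,125.00    46,758.9350   233,794.6748   1,402,768.0490
  Σ                 47,241.9132   234,993.7274   1,407,547.5200
P = 47,241.9132.
Convexity = Σ t(t+1)·PV / [P·(1+y)²] = 1,407,547.5200 / (47,241.9132 × 1.028196) = 28.97742.

28.98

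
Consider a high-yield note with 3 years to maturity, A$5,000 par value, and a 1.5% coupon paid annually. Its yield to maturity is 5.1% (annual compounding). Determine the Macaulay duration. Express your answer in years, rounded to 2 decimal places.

Periodic yield y = 0.051. Discount each cash flow and weight by its year:
  t   CF        PV=CF/(1+0.051)^t    t·PV
  1        75.00        71.3606        71.3606
  2        75.00        67.8978       135.7956
  3     5,075.00     4,371.4740    13,114.4220
  Σ                  4,510.7324    13,321.5782
Price P = Σ PV = 4,510.7324.
Macaulay duration = Σ(t·PV) / P = 13,321.5782 / 4,510.7324 = 2.95331 years.

2.95 years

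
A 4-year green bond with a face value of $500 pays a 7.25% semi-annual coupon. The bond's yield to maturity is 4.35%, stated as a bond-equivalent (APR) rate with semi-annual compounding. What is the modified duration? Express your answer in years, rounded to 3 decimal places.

Periodic yield y = 0.02175. First find Macaulay duration:
  t   CF        PV=CF/(1+0.02175)^t    t·PV
  1       18.125        17.7392        17.7392
  2       18.125        17.3616        34.7231
  3       18.125        16.9920        50.9760
  4       18.125        16.6303        66.5211
  5       18.125        16.2763        81.3813
  6       18.125        15.9298        95.5788
  7       18.125        15.5907       109.1349
  8      518.125       436.1917     3,489.5334
  Σ                    552.7114     3,945.5877
P = 552.7114; Macaulay duration = 3,945.5877 / 552.7114 = 7.13860 half-year periods = 3.56930 years.
Modified duration = D_Mac / (1 + y) = 3.56930 / 1.02175 = 3.49332 years.

3.493 years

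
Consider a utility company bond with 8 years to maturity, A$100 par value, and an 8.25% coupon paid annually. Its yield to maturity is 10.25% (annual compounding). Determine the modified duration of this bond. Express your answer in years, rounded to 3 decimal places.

5.484 years

Periodic yield y = 0.1025. First find Macaulay duration:
  t   CF        PV=CF/(1+0.1025)^t    t·PV
  1         8.25         7.4830         7.4830
  2         8.25         6.7873        13.5746
  3         8.25         6.1563        18.4688
  4         8.25         5.5839        22.3357
  5         8.25         5.0648        25.3239
  6         8.25         4.5939        27.5635
  7         8.25         4.1668        29.1677
  8       108.25        49.5906       396.7246
  Σ                     89.4266       540.6417
P = 89.4266; Macaulay duration = 540.6417 / 89.4266 = 6.04565 years.
Modified duration = D_Mac / (1 + y) = 6.04565 / 1.1025 = 5.48358 years.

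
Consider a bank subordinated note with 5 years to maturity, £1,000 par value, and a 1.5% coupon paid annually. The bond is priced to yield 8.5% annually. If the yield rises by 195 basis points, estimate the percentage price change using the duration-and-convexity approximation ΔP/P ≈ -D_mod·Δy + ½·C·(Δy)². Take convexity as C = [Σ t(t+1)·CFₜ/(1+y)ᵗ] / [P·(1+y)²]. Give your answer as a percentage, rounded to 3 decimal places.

-8.207%

With y = 0.085:
  t   CF        PV=CF/(1+0.085)^t    t·PV        t(t+1)·PV
  1        15.00        13.8249        13.8249          27.6498
  2        15.00        12.7418        25.4837          76.4510
  3        15.00        11.7436        35.2309         140.9235
  4        15.00        10.8236        43.2945         216.4723
  5     1,015.00       675.0211     3,375.1055      20,250.6331
  Σ                    724.1551     3,492.9394      20,712.1296
P = 724.1551; D_Mac = 4.82347 yrs; D_mod = 4.44559 yrs; C = 24.29594.
Duration effect: -4.44559 × (+0.0195) = -0.086689
Convexity effect: 0.5 × 24.29594 × (0.0195)² = +0.0046193
ΔP/P ≈ -0.086689 + 0.0046193 = -0.082070 = -8.2070%.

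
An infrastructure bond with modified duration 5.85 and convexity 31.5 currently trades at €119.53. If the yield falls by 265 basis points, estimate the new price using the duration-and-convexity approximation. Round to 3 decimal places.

Duration effect: -D_mod·Δy = -5.85 × (-0.0265) = +0.155025
Convexity effect: ½·C·(Δy)² = 0.5 × 31.5 × (-0.0265)² = +0.0110604375
ΔP/P ≈ +0.155025 + 0.0110604375 = +0.1660854375
New price ≈ 119.53 × (1 + 0.1660854375) = 139.382192344375.

€139.382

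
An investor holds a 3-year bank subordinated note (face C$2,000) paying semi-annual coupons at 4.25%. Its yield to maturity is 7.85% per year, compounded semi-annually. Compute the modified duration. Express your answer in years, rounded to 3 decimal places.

Periodic yield y = 0.03925. First find Macaulay duration:
  t   CF        PV=CF/(1+0.03925)^t    t·PV
  1        42.50        40.8949        40.8949
  2        42.50        39.3504        78.7007
  3        42.50        37.8642       113.5926
  4        42.50        36.4342       145.7367
  5        42.50        35.0581       175.2907
  6     2,042.50     1,621.2197     9,727.3181
  Σ                  1,810.8214    10,281.5336
P = 1,810.8214; Macaulay duration = 10,281.5336 / 1,810.8214 = 5.67783 half-year periods = 2.83891 years.
Modified duration = D_Mac / (1 + y) = 2.83891 / 1.03925 = 2.73170 years.

2.732 years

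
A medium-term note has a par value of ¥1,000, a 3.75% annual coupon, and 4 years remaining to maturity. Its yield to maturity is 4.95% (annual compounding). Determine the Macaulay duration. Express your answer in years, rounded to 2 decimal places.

Periodic yield y = 0.0495. Discount each cash flow and weight by its year:
  t   CF        PV=CF/(1+0.0495)^t    t·PV
  1        37.50        35.7313        35.7313
  2        37.50        34.0460        68.0920
  3        37.50        32.4402        97.3207
  4     1,037.50       855.1816     3,420.7263
  Σ                    957.3991     3,621.8703
Price P = Σ PV = 957.3991.
Macaulay duration = Σ(t·PV) / P = 3,621.8703 / 957.3991 = 3.78303 years.

3.78 years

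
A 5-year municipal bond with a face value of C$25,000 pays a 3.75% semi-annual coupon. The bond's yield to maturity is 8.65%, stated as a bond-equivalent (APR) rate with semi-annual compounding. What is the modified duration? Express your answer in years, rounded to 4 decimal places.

Periodic yield y = 0.04325. First find Macaulay duration:
  t   CF        PV=CF/(1+0.04325)^t    t·PV
  1       468.75       449.3170       449.3170
  2       468.75       430.6897       861.3794
  3       468.75       412.8346     1,238.5038
  4       468.75       395.7197     1,582.8789
  5       468.75       379.3144     1,896.5719
  6       468.75       363.5892     2,181.5349
  7       468.75       348.5158     2,439.6109
  8       468.75       334.0674     2,672.5394
  9       468.75       320.2180     2,881.9620
  10   25,468.75    16,677.2215   166,772.2149
  Σ                 20,111.4874   182,976.5133
P = 20,111.4874; Macaulay duration = 182,976.5133 / 20,111.4874 = 9.09811 half-year periods = 4.54905 years.
Modified duration = D_Mac / (1 + y) = 4.54905 / 1.04325 = 4.36046 years.

4.3605 years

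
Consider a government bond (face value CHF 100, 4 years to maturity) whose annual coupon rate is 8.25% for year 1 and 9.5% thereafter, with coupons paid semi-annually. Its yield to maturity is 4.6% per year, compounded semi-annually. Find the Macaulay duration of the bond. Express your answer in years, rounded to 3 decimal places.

Periodic yield y = 0.023. Discount each cash flow and weight by its period:
  t   CF        PV=CF/(1+0.023)^t    t·PV
  1        4.125         4.0323         4.0323
  2        4.125         3.9416         7.8832
  3        4.750         4.4368        13.3103
  4        4.750         4.3370        17.3481
  5        4.750         4.2395        21.1975
  6        4.750         4.1442        24.8651
  7        4.750         4.0510        28.3571
  8      104.750        87.3271       698.6167
  Σ                    116.5094       815.6103
Price P = Σ PV = 116.5094.
Macaulay duration = Σ(t·PV) / P = 815.6103 / 116.5094 = 7.00038 half-year periods.
In years: 7.00038 / 2 = 3.50019 years.

3.500 years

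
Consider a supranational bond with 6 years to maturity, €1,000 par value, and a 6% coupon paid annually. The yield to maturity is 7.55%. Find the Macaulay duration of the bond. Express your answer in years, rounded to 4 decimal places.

Periodic yield y = 0.0755. Discount each cash flow and weight by its year:
  t   CF        PV=CF/(1+0.0755)^t    t·PV
  1        60.00        55.7880        55.7880
  2        60.00        51.8717       103.7434
  3        60.00        48.2303       144.6909
  4        60.00        44.8445       179.3782
  5        60.00        41.6965       208.4823
  6     1,060.00       684.9256     4,109.5534
  Σ                    927.3566     4,801.6362
Price P = Σ PV = 927.3566.
Macaulay duration = Σ(t·PV) / P = 4,801.6362 / 927.3566 = 5.17777 years.

5.1778 years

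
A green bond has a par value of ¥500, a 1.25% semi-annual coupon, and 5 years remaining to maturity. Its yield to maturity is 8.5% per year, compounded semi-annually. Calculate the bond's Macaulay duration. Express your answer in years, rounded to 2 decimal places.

Periodic yield y = 0.0425. Discount each cash flow and weight by its period:
  t   CF        PV=CF/(1+0.0425)^t    t·PV
  1        3.125         2.9976         2.9976
  2        3.125         2.8754         5.7508
  3        3.125         2.7582         8.2745
  4        3.125         2.6457        10.5829
  5        3.125         2.5379        12.6894
  6        3.125         2.4344        14.6065
  7        3.125         2.3352        16.3462
  8        3.125         2.2400        17.9197
  9        3.125         2.1486        19.3378
  10     503.125       331.8297     3,318.2971
  Σ                    354.8027     3,426.8024
Price P = Σ PV = 354.8027.
Macaulay duration = Σ(t·PV) / P = 3,426.8024 / 354.8027 = 9.65833 half-year periods.
In years: 9.65833 / 2 = 4.82917 years.

4.83 years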